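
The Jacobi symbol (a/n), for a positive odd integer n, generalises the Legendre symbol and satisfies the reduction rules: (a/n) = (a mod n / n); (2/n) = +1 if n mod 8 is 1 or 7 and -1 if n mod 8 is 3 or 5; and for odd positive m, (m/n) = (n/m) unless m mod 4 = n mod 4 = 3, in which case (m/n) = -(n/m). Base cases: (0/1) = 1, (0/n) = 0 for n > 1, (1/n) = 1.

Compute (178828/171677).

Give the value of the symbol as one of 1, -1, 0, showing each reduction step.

(178828/171677): 178828 mod 171677 = 7151, so (178828/171677) = (7151/171677)
flip (7151/171677) -> (171677/7151): both odd, 7151 mod 4 = 3, 171677 mod 4 = 1, so the flip contributes +1; sign now +1
(171677/7151): 171677 mod 7151 = 53, so (171677/7151) = (53/7151)
flip (53/7151) -> (7151/53): both odd, 53 mod 4 = 1, 7151 mod 4 = 3, so the flip contributes +1; sign now +1
(7151/53): 7151 mod 53 = 49, so (7151/53) = (49/53)
flip (49/53) -> (53/49): both odd, 49 mod 4 = 1, 53 mod 4 = 1, so the flip contributes +1; sign now +1
(53/49): 53 mod 49 = 4, so (53/49) = (4/49)
factor out 2^2: 4 = 2^2·1; with 49 mod 8 = 1, (2/49) = +1; sign now +1; continue with (1/49)
reached (1/49) = 1, so the symbol is +1

1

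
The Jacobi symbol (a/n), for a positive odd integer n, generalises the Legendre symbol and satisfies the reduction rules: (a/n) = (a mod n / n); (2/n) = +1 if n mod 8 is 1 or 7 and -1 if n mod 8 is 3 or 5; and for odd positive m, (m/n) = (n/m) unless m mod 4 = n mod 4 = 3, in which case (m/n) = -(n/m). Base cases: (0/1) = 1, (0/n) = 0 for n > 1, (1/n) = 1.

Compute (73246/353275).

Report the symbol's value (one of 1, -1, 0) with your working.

-1

73246 = 2^1·36623; (2/353275) = -1 since 353275 mod 8 = 3, so (73246/353275) = (-1)^1·(36623/353275); sign now -1
reciprocity: (36623/353275) = -1·(353275/36623) since 36623 mod 4 = 3, 353275 mod 4 = 3; sign now +1
(353275/36623) = (23668/36623)   [reduce mod 36623]
23668 = 2^2·5917; (2/36623) = +1 since 36623 mod 8 = 7, so (23668/36623) = (+1)^2·(5917/36623); sign now +1
reciprocity: (5917/36623) = +1·(36623/5917) since 5917 mod 4 = 1, 36623 mod 4 = 3; sign now +1
(36623/5917) = (1121/5917)   [reduce mod 5917]
reciprocity: (1121/5917) = +1·(5917/1121) since 1121 mod 4 = 1, 5917 mod 4 = 1; sign now +1
(5917/1121) = (312/1121)   [reduce mod 1121]
312 = 2^3·39; (2/1121) = +1 since 1121 mod 8 = 1, so (312/1121) = (+1)^3·(39/1121); sign now +1
reciprocity: (39/1121) = +1·(1121/39) since 39 mod 4 = 3, 1121 mod 4 = 1; sign now +1
(1121/39) = (29/39)   [reduce mod 39]
reciprocity: (29/39) = +1·(39/29) since 29 mod 4 = 1, 39 mod 4 = 3; sign now +1
(39/29) = (10/29)   [reduce mod 29]
10 = 2^1·5; (2/29) = -1 since 29 mod 8 = 5, so (10/29) = (-1)^1·(5/29); sign now -1
reciprocity: (5/29) = +1·(29/5) since 5 mod 4 = 1, 29 mod 4 = 1; sign now -1
(29/5) = (4/5)   [reduce mod 5]
4 = 2^2·1; (2/5) = -1 since 5 mod 8 = 5, so (4/5) = (-1)^2·(1/5); sign now -1
(1/5) = 1; final value = sign = -1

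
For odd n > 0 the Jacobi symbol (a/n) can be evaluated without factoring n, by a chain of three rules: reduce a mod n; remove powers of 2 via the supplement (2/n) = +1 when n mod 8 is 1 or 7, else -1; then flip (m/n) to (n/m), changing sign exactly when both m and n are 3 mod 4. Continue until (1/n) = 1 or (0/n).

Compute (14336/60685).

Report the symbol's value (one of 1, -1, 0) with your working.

-1

factor out 2^11: 14336 = 2^11·7; with 60685 mod 8 = 5, (2/60685) = -1; sign now -1; continue with (7/60685)
flip (7/60685) -> (60685/7): both odd, 7 mod 4 = 3, 60685 mod 4 = 1, so the flip contributes +1; sign now -1
(60685/7): 60685 mod 7 = 2, so (60685/7) = (2/7)
factor out 2^1: 2 = 2^1·1; with 7 mod 8 = 7, (2/7) = +1; sign now -1; continue with (1/7)
reached (1/7) = 1, so the symbol is -1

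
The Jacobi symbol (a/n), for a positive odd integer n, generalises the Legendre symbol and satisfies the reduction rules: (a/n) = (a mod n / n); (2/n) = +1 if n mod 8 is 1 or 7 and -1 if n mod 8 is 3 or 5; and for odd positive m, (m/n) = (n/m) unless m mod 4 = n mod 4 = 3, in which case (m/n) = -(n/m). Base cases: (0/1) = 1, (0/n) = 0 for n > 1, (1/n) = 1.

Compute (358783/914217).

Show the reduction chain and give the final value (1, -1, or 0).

reciprocity: (358783/914217) = +1·(914217/358783) since 358783 mod 4 = 3, 914217 mod 4 = 1; sign now +1
(914217/358783) = (196651/358783)   [reduce mod 358783]
reciprocity: (196651/358783) = -1·(358783/196651) since 196651 mod 4 = 3, 358783 mod 4 = 3; sign now -1
(358783/196651) = (162132/196651)   [reduce mod 196651]
162132 = 2^2·40533; (2/196651) = -1 since 196651 mod 8 = 3, so (162132/196651) = (-1)^2·(40533/196651); sign now -1
reciprocity: (40533/196651) = +1·(196651/40533) since 40533 mod 4 = 1, 196651 mod 4 = 3; sign now -1
(196651/40533) = (34519/40533)   [reduce mod 40533]
reciprocity: (34519/40533) = +1·(40533/34519) since 34519 mod 4 = 3, 40533 mod 4 = 1; sign now -1
(40533/34519) = (6014/34519)   [reduce mod 34519]
6014 = 2^1·3007; (2/34519) = +1 since 34519 mod 8 = 7, so (6014/34519) = (+1)^1·(3007/34519); sign now -1
reciprocity: (3007/34519) = -1·(34519/3007) since 3007 mod 4 = 3, 34519 mod 4 = 3; sign now +1
(34519/3007) = (1442/3007)   [reduce mod 3007]
1442 = 2^1·721; (2/3007) = +1 since 3007 mod 8 = 7, so (1442/3007) = (+1)^1·(721/3007); sign now +1
reciprocity: (721/3007) = +1·(3007/721) since 721 mod 4 = 1, 3007 mod 4 = 3; sign now +1
(3007/721) = (123/721)   [reduce mod 721]
reciprocity: (123/721) = +1·(721/123) since 123 mod 4 = 3, 721 mod 4 = 1; sign now +1
(721/123) = (106/123)   [reduce mod 123]
106 = 2^1·53; (2/123) = -1 since 123 mod 8 = 3, so (106/123) = (-1)^1·(53/123); sign now -1
reciprocity: (53/123) = +1·(123/53) since 53 mod 4 = 1, 123 mod 4 = 3; sign now -1
(123/53) = (17/53)   [reduce mod 53]
reciprocity: (17/53) = +1·(53/17) since 17 mod 4 = 1, 53 mod 4 = 1; sign now -1
(53/17) = (2/17)   [reduce mod 17]
2 = 2^1·1; (2/17) = +1 since 17 mod 8 = 1, so (2/17) = (+1)^1·(1/17); sign now -1
(1/17) = 1; final value = sign = -1

-1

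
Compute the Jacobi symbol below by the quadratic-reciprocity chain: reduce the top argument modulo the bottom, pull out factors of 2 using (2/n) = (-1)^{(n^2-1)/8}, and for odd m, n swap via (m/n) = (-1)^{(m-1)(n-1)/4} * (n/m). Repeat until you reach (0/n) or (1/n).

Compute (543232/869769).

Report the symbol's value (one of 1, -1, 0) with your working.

factor out 2^9: 543232 = 2^9·1061; with 869769 mod 8 = 1, (2/869769) = +1; sign now +1; continue with (1061/869769)
flip (1061/869769) -> (869769/1061): both odd, 1061 mod 4 = 1, 869769 mod 4 = 1, so the flip contributes +1; sign now +1
(869769/1061): 869769 mod 1061 = 810, so (869769/1061) = (810/1061)
factor out 2^1: 810 = 2^1·405; with 1061 mod 8 = 5, (2/1061) = -1; sign now -1; continue with (405/1061)
flip (405/1061) -> (1061/405): both odd, 405 mod 4 = 1, 1061 mod 4 = 1, so the flip contributes +1; sign now -1
(1061/405): 1061 mod 405 = 251, so (1061/405) = (251/405)
flip (251/405) -> (405/251): both odd, 251 mod 4 = 3, 405 mod 4 = 1, so the flip contributes +1; sign now -1
(405/251): 405 mod 251 = 154, so (405/251) = (154/251)
factor out 2^1: 154 = 2^1·77; with 251 mod 8 = 3, (2/251) = -1; sign now +1; continue with (77/251)
flip (77/251) -> (251/77): both odd, 77 mod 4 = 1, 251 mod 4 = 3, so the flip contributes +1; sign now +1
(251/77): 251 mod 77 = 20, so (251/77) = (20/77)
factor out 2^2: 20 = 2^2·5; with 77 mod 8 = 5, (2/77) = -1; sign now +1; continue with (5/77)
flip (5/77) -> (77/5): both odd, 5 mod 4 = 1, 77 mod 4 = 1, so the flip contributes +1; sign now +1
(77/5): 77 mod 5 = 2, so (77/5) = (2/5)
factor out 2^1: 2 = 2^1·1; with 5 mod 8 = 5, (2/5) = -1; sign now -1; continue with (1/5)
reached (1/5) = 1, so the symbol is -1

-1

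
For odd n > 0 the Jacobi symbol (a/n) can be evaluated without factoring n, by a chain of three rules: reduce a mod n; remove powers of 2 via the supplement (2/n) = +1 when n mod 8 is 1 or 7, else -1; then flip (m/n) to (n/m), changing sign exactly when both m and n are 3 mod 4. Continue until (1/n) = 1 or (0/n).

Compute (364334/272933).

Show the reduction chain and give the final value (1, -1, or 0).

(364334/272933) = (91401/272933)   [reduce mod 272933]
reciprocity: (91401/272933) = +1·(272933/91401) since 91401 mod 4 = 1, 272933 mod 4 = 1; sign now +1
(272933/91401) = (90131/91401)   [reduce mod 91401]
reciprocity: (90131/91401) = +1·(91401/90131) since 90131 mod 4 = 3, 91401 mod 4 = 1; sign now +1
(91401/90131) = (1270/90131)   [reduce mod 90131]
1270 = 2^1·635; (2/90131) = -1 since 90131 mod 8 = 3, so (1270/90131) = (-1)^1·(635/90131); sign now -1
reciprocity: (635/90131) = -1·(90131/635) since 635 mod 4 = 3, 90131 mod 4 = 3; sign now +1
(90131/635) = (596/635)   [reduce mod 635]
596 = 2^2·149; (2/635) = -1 since 635 mod 8 = 3, so (596/635) = (-1)^2·(149/635); sign now +1
reciprocity: (149/635) = +1·(635/149) since 149 mod 4 = 1, 635 mod 4 = 3; sign now +1
(635/149) = (39/149)   [reduce mod 149]
reciprocity: (39/149) = +1·(149/39) since 39 mod 4 = 3, 149 mod 4 = 1; sign now +1
(149/39) = (32/39)   [reduce mod 39]
32 = 2^5·1; (2/39) = +1 since 39 mod 8 = 7, so (32/39) = (+1)^5·(1/39); sign now +1
(1/39) = 1; final value = sign = +1

1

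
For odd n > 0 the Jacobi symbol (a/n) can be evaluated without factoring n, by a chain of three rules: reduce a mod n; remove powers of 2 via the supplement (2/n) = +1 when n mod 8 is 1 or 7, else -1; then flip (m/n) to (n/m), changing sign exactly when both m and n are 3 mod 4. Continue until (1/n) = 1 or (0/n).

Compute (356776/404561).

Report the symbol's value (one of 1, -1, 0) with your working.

1

356776 = 2^3·44597; (2/404561) = +1 since 404561 mod 8 = 1, so (356776/404561) = (+1)^3·(44597/404561); sign now +1
reciprocity: (44597/404561) = +1·(404561/44597) since 44597 mod 4 = 1, 404561 mod 4 = 1; sign now +1
(404561/44597) = (3188/44597)   [reduce mod 44597]
3188 = 2^2·797; (2/44597) = -1 since 44597 mod 8 = 5, so (3188/44597) = (-1)^2·(797/44597); sign now +1
reciprocity: (797/44597) = +1·(44597/797) since 797 mod 4 = 1, 44597 mod 4 = 1; sign now +1
(44597/797) = (762/797)   [reduce mod 797]
762 = 2^1·381; (2/797) = -1 since 797 mod 8 = 5, so (762/797) = (-1)^1·(381/797); sign now -1
reciprocity: (381/797) = +1·(797/381) since 381 mod 4 = 1, 797 mod 4 = 1; sign now -1
(797/381) = (35/381)   [reduce mod 381]
reciprocity: (35/381) = +1·(381/35) since 35 mod 4 = 3, 381 mod 4 = 1; sign now -1
(381/35) = (31/35)   [reduce mod 35]
reciprocity: (31/35) = -1·(35/31) since 31 mod 4 = 3, 35 mod 4 = 3; sign now +1
(35/31) = (4/31)   [reduce mod 31]
4 = 2^2·1; (2/31) = +1 since 31 mod 8 = 7, so (4/31) = (+1)^2·(1/31); sign now +1
(1/31) = 1; final value = sign = +1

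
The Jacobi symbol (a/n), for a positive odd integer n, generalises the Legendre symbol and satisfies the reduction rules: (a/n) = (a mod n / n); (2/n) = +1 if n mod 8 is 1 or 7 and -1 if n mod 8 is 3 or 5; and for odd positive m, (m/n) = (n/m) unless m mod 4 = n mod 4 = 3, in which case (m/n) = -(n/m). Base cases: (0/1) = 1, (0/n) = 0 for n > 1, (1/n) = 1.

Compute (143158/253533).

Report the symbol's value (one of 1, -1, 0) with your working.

1

factor out 2^1: 143158 = 2^1·71579; with 253533 mod 8 = 5, (2/253533) = -1; sign now -1; continue with (71579/253533)
flip (71579/253533) -> (253533/71579): both odd, 71579 mod 4 = 3, 253533 mod 4 = 1, so the flip contributes +1; sign now -1
(253533/71579): 253533 mod 71579 = 38796, so (253533/71579) = (38796/71579)
factor out 2^2: 38796 = 2^2·9699; with 71579 mod 8 = 3, (2/71579) = -1; sign now -1; continue with (9699/71579)
flip (9699/71579) -> (71579/9699): both odd, 9699 mod 4 = 3, 71579 mod 4 = 3, so the flip contributes -1; sign now +1
(71579/9699): 71579 mod 9699 = 3686, so (71579/9699) = (3686/9699)
factor out 2^1: 3686 = 2^1·1843; with 9699 mod 8 = 3, (2/9699) = -1; sign now -1; continue with (1843/9699)
flip (1843/9699) -> (9699/1843): both odd, 1843 mod 4 = 3, 9699 mod 4 = 3, so the flip contributes -1; sign now +1
(9699/1843): 9699 mod 1843 = 484, so (9699/1843) = (484/1843)
factor out 2^2: 484 = 2^2·121; with 1843 mod 8 = 3, (2/1843) = -1; sign now +1; continue with (121/1843)
flip (121/1843) -> (1843/121): both odd, 121 mod 4 = 1, 1843 mod 4 = 3, so the flip contributes +1; sign now +1
(1843/121): 1843 mod 121 = 28, so (1843/121) = (28/121)
factor out 2^2: 28 = 2^2·7; with 121 mod 8 = 1, (2/121) = +1; sign now +1; continue with (7/121)
flip (7/121) -> (121/7): both odd, 7 mod 4 = 3, 121 mod 4 = 1, so the flip contributes +1; sign now +1
(121/7): 121 mod 7 = 2, so (121/7) = (2/7)
factor out 2^1: 2 = 2^1·1; with 7 mod 8 = 7, (2/7) = +1; sign now +1; continue with (1/7)
reached (1/7) = 1, so the symbol is +1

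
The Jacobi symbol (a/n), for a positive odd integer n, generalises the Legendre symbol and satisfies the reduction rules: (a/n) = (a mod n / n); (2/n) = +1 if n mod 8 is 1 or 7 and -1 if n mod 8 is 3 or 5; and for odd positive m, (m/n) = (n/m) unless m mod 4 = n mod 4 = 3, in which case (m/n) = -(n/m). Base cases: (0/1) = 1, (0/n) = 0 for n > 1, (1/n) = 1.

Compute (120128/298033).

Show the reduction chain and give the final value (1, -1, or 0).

120128 = 2^6·1877; (2/298033) = +1 since 298033 mod 8 = 1, so (120128/298033) = (+1)^6·(1877/298033); sign now +1
reciprocity: (1877/298033) = +1·(298033/1877) since 1877 mod 4 = 1, 298033 mod 4 = 1; sign now +1
(298033/1877) = (1467/1877)   [reduce mod 1877]
reciprocity: (1467/1877) = +1·(1877/1467) since 1467 mod 4 = 3, 1877 mod 4 = 1; sign now +1
(1877/1467) = (410/1467)   [reduce mod 1467]
410 = 2^1·205; (2/1467) = -1 since 1467 mod 8 = 3, so (410/1467) = (-1)^1·(205/1467); sign now -1
reciprocity: (205/1467) = +1·(1467/205) since 205 mod 4 = 1, 1467 mod 4 = 3; sign now -1
(1467/205) = (32/205)   [reduce mod 205]
32 = 2^5·1; (2/205) = -1 since 205 mod 8 = 5, so (32/205) = (-1)^5·(1/205); sign now +1
(1/205) = 1; final value = sign = +1

1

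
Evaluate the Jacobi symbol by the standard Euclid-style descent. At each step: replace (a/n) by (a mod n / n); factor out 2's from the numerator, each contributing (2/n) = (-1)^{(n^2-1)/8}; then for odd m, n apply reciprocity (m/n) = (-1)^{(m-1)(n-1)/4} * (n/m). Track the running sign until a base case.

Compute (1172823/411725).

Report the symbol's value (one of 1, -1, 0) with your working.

-1

(1172823/411725) = (349373/411725)   [reduce mod 411725]
reciprocity: (349373/411725) = +1·(411725/349373) since 349373 mod 4 = 1, 411725 mod 4 = 1; sign now +1
(411725/349373) = (62352/349373)   [reduce mod 349373]
62352 = 2^4·3897; (2/349373) = -1 since 349373 mod 8 = 5, so (62352/349373) = (-1)^4·(3897/349373); sign now +1
reciprocity: (3897/349373) = +1·(349373/3897) since 3897 mod 4 = 1, 349373 mod 4 = 1; sign now +1
(349373/3897) = (2540/3897)   [reduce mod 3897]
2540 = 2^2·635; (2/3897) = +1 since 3897 mod 8 = 1, so (2540/3897) = (+1)^2·(635/3897); sign now +1
reciprocity: (635/3897) = +1·(3897/635) since 635 mod 4 = 3, 3897 mod 4 = 1; sign now +1
(3897/635) = (87/635)   [reduce mod 635]
reciprocity: (87/635) = -1·(635/87) since 87 mod 4 = 3, 635 mod 4 = 3; sign now -1
(635/87) = (26/87)   [reduce mod 87]
26 = 2^1·13; (2/87) = +1 since 87 mod 8 = 7, so (26/87) = (+1)^1·(13/87); sign now -1
reciprocity: (13/87) = +1·(87/13) since 13 mod 4 = 1, 87 mod 4 = 3; sign now -1
(87/13) = (9/13)   [reduce mod 13]
reciprocity: (9/13) = +1·(13/9) since 9 mod 4 = 1, 13 mod 4 = 1; sign now -1
(13/9) = (4/9)   [reduce mod 9]
4 = 2^2·1; (2/9) = +1 since 9 mod 8 = 1, so (4/9) = (+1)^2·(1/9); sign now -1
(1/9) = 1; final value = sign = -1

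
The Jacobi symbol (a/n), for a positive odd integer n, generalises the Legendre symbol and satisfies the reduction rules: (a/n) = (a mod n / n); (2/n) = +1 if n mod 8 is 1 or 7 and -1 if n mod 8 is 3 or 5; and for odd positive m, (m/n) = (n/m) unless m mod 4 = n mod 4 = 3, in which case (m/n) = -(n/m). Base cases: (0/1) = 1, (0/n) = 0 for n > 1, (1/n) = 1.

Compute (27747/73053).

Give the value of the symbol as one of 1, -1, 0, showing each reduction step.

0

reciprocity: (27747/73053) = +1·(73053/27747) since 27747 mod 4 = 3, 73053 mod 4 = 1; sign now +1
(73053/27747) = (17559/27747)   [reduce mod 27747]
reciprocity: (17559/27747) = -1·(27747/17559) since 17559 mod 4 = 3, 27747 mod 4 = 3; sign now -1
(27747/17559) = (10188/17559)   [reduce mod 17559]
10188 = 2^2·2547; (2/17559) = +1 since 17559 mod 8 = 7, so (10188/17559) = (+1)^2·(2547/17559); sign now -1
reciprocity: (2547/17559) = -1·(17559/2547) since 2547 mod 4 = 3, 17559 mod 4 = 3; sign now +1
(17559/2547) = (2277/2547)   [reduce mod 2547]
reciprocity: (2277/2547) = +1·(2547/2277) since 2277 mod 4 = 1, 2547 mod 4 = 3; sign now +1
(2547/2277) = (270/2277)   [reduce mod 2277]
270 = 2^1·135; (2/2277) = -1 since 2277 mod 8 = 5, so (270/2277) = (-1)^1·(135/2277); sign now -1
reciprocity: (135/2277) = +1·(2277/135) since 135 mod 4 = 3, 2277 mod 4 = 1; sign now -1
(2277/135) = (117/135)   [reduce mod 135]
reciprocity: (117/135) = +1·(135/117) since 117 mod 4 = 1, 135 mod 4 = 3; sign now -1
(135/117) = (18/117)   [reduce mod 117]
18 = 2^1·9; (2/117) = -1 since 117 mod 8 = 5, so (18/117) = (-1)^1·(9/117); sign now +1
reciprocity: (9/117) = +1·(117/9) since 9 mod 4 = 1, 117 mod 4 = 1; sign now +1
(117/9) = (0/9)   [reduce mod 9]
(0/9) = 0   [gcd(a, n) > 1]; final value = 0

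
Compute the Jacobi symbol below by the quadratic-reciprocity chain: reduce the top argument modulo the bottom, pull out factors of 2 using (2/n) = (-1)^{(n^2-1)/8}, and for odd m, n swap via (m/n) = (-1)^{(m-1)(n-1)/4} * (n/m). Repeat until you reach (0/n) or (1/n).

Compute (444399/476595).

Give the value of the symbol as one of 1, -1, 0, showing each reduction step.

reciprocity: (444399/476595) = -1·(476595/444399) since 444399 mod 4 = 3, 476595 mod 4 = 3; sign now -1
(476595/444399) = (32196/444399)   [reduce mod 444399]
32196 = 2^2·8049; (2/444399) = +1 since 444399 mod 8 = 7, so (32196/444399) = (+1)^2·(8049/444399); sign now -1
reciprocity: (8049/444399) = +1·(444399/8049) since 8049 mod 4 = 1, 444399 mod 4 = 3; sign now -1
(444399/8049) = (1704/8049)   [reduce mod 8049]
1704 = 2^3·213; (2/8049) = +1 since 8049 mod 8 = 1, so (1704/8049) = (+1)^3·(213/8049); sign now -1
reciprocity: (213/8049) = +1·(8049/213) since 213 mod 4 = 1, 8049 mod 4 = 1; sign now -1
(8049/213) = (168/213)   [reduce mod 213]
168 = 2^3·21; (2/213) = -1 since 213 mod 8 = 5, so (168/213) = (-1)^3·(21/213); sign now +1
reciprocity: (21/213) = +1·(213/21) since 21 mod 4 = 1, 213 mod 4 = 1; sign now +1
(213/21) = (3/21)   [reduce mod 21]
reciprocity: (3/21) = +1·(21/3) since 3 mod 4 = 3, 21 mod 4 = 1; sign now +1
(21/3) = (0/3)   [reduce mod 3]
(0/3) = 0   [gcd(a, n) > 1]; final value = 0

0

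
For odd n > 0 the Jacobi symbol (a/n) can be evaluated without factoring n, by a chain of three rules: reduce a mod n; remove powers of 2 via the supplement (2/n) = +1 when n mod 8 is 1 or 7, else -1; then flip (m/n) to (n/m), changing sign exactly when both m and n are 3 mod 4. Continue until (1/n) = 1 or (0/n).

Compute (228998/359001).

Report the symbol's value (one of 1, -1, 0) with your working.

1

228998 = 2^1·114499; (2/359001) = +1 since 359001 mod 8 = 1, so (228998/359001) = (+1)^1·(114499/359001); sign now +1
reciprocity: (114499/359001) = +1·(359001/114499) since 114499 mod 4 = 3, 359001 mod 4 = 1; sign now +1
(359001/114499) = (15504/114499)   [reduce mod 114499]
15504 = 2^4·969; (2/114499) = -1 since 114499 mod 8 = 3, so (15504/114499) = (-1)^4·(969/114499); sign now +1
reciprocity: (969/114499) = +1·(114499/969) since 969 mod 4 = 1, 114499 mod 4 = 3; sign now +1
(114499/969) = (157/969)   [reduce mod 969]
reciprocity: (157/969) = +1·(969/157) since 157 mod 4 = 1, 969 mod 4 = 1; sign now +1
(969/157) = (27/157)   [reduce mod 157]
reciprocity: (27/157) = +1·(157/27) since 27 mod 4 = 3, 157 mod 4 = 1; sign now +1
(157/27) = (22/27)   [reduce mod 27]
22 = 2^1·11; (2/27) = -1 since 27 mod 8 = 3, so (22/27) = (-1)^1·(11/27); sign now -1
reciprocity: (11/27) = -1·(27/11) since 11 mod 4 = 3, 27 mod 4 = 3; sign now +1
(27/11) = (5/11)   [reduce mod 11]
reciprocity: (5/11) = +1·(11/5) since 5 mod 4 = 1, 11 mod 4 = 3; sign now +1
(11/5) = (1/5)   [reduce mod 5]
(1/5) = 1; final value = sign = +1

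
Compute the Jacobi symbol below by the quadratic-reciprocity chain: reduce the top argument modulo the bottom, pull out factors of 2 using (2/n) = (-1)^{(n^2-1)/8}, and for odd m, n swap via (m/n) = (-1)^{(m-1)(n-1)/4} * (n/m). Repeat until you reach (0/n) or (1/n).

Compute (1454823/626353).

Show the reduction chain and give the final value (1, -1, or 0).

-1

(1454823/626353) = (202117/626353)   [reduce mod 626353]
reciprocity: (202117/626353) = +1·(626353/202117) since 202117 mod 4 = 1, 626353 mod 4 = 1; sign now +1
(626353/202117) = (20002/202117)   [reduce mod 202117]
20002 = 2^1·10001; (2/202117) = -1 since 202117 mod 8 = 5, so (20002/202117) = (-1)^1·(10001/202117); sign now -1
reciprocity: (10001/202117) = +1·(202117/10001) since 10001 mod 4 = 1, 202117 mod 4 = 1; sign now -1
(202117/10001) = (2097/10001)   [reduce mod 10001]
reciprocity: (2097/10001) = +1·(10001/2097) since 2097 mod 4 = 1, 10001 mod 4 = 1; sign now -1
(10001/2097) = (1613/2097)   [reduce mod 2097]
reciprocity: (1613/2097) = +1·(2097/1613) since 1613 mod 4 = 1, 2097 mod 4 = 1; sign now -1
(2097/1613) = (484/1613)   [reduce mod 1613]
484 = 2^2·121; (2/1613) = -1 since 1613 mod 8 = 5, so (484/1613) = (-1)^2·(121/1613); sign now -1
reciprocity: (121/1613) = +1·(1613/121) since 121 mod 4 = 1, 1613 mod 4 = 1; sign now -1
(1613/121) = (40/121)   [reduce mod 121]
40 = 2^3·5; (2/121) = +1 since 121 mod 8 = 1, so (40/121) = (+1)^3·(5/121); sign now -1
reciprocity: (5/121) = +1·(121/5) since 5 mod 4 = 1, 121 mod 4 = 1; sign now -1
(121/5) = (1/5)   [reduce mod 5]
(1/5) = 1; final value = sign = -1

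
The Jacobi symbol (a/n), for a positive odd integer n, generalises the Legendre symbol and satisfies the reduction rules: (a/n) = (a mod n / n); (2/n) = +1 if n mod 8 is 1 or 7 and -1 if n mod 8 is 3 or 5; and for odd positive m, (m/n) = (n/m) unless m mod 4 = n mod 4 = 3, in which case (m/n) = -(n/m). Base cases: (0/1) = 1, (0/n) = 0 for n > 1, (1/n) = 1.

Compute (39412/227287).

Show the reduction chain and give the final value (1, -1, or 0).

0

39412 = 2^2·9853; (2/227287) = +1 since 227287 mod 8 = 7, so (39412/227287) = (+1)^2·(9853/227287); sign now +1
reciprocity: (9853/227287) = +1·(227287/9853) since 9853 mod 4 = 1, 227287 mod 4 = 3; sign now +1
(227287/9853) = (668/9853)   [reduce mod 9853]
668 = 2^2·167; (2/9853) = -1 since 9853 mod 8 = 5, so (668/9853) = (-1)^2·(167/9853); sign now +1
reciprocity: (167/9853) = +1·(9853/167) since 167 mod 4 = 3, 9853 mod 4 = 1; sign now +1
(9853/167) = (0/167)   [reduce mod 167]
(0/167) = 0   [gcd(a, n) > 1]; final value = 0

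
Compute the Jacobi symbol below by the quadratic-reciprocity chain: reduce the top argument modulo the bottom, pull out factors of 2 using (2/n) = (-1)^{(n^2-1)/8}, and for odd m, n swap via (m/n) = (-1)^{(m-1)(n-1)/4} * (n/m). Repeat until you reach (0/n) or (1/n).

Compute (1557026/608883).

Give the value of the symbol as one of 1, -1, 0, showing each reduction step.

-1

(1557026/608883): 1557026 mod 608883 = 339260, so (1557026/608883) = (339260/608883)
factor out 2^2: 339260 = 2^2·84815; with 608883 mod 8 = 3, (2/608883) = -1; sign now +1; continue with (84815/608883)
flip (84815/608883) -> (608883/84815): both odd, 84815 mod 4 = 3, 608883 mod 4 = 3, so the flip contributes -1; sign now -1
(608883/84815): 608883 mod 84815 = 15178, so (608883/84815) = (15178/84815)
factor out 2^1: 15178 = 2^1·7589; with 84815 mod 8 = 7, (2/84815) = +1; sign now -1; continue with (7589/84815)
flip (7589/84815) -> (84815/7589): both odd, 7589 mod 4 = 1, 84815 mod 4 = 3, so the flip contributes +1; sign now -1
(84815/7589): 84815 mod 7589 = 1336, so (84815/7589) = (1336/7589)
factor out 2^3: 1336 = 2^3·167; with 7589 mod 8 = 5, (2/7589) = -1; sign now +1; continue with (167/7589)
flip (167/7589) -> (7589/167): both odd, 167 mod 4 = 3, 7589 mod 4 = 1, so the flip contributes +1; sign now +1
(7589/167): 7589 mod 167 = 74, so (7589/167) = (74/167)
factor out 2^1: 74 = 2^1·37; with 167 mod 8 = 7, (2/167) = +1; sign now +1; continue with (37/167)
flip (37/167) -> (167/37): both odd, 37 mod 4 = 1, 167 mod 4 = 3, so the flip contributes +1; sign now +1
(167/37): 167 mod 37 = 19, so (167/37) = (19/37)
flip (19/37) -> (37/19): both odd, 19 mod 4 = 3, 37 mod 4 = 1, so the flip contributes +1; sign now +1
(37/19): 37 mod 19 = 18, so (37/19) = (18/19)
factor out 2^1: 18 = 2^1·9; with 19 mod 8 = 3, (2/19) = -1; sign now -1; continue with (9/19)
flip (9/19) -> (19/9): both odd, 9 mod 4 = 1, 19 mod 4 = 3, so the flip contributes +1; sign now -1
(19/9): 19 mod 9 = 1, so (19/9) = (1/9)
reached (1/9) = 1, so the symbol is -1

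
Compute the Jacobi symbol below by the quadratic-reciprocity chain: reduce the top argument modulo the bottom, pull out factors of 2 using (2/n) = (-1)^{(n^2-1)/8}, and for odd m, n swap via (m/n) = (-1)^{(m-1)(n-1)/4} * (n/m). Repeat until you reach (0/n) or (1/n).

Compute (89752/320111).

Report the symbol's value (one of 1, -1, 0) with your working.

1

factor out 2^3: 89752 = 2^3·11219; with 320111 mod 8 = 7, (2/320111) = +1; sign now +1; continue with (11219/320111)
flip (11219/320111) -> (320111/11219): both odd, 11219 mod 4 = 3, 320111 mod 4 = 3, so the flip contributes -1; sign now -1
(320111/11219): 320111 mod 11219 = 5979, so (320111/11219) = (5979/11219)
flip (5979/11219) -> (11219/5979): both odd, 5979 mod 4 = 3, 11219 mod 4 = 3, so the flip contributes -1; sign now +1
(11219/5979): 11219 mod 5979 = 5240, so (11219/5979) = (5240/5979)
factor out 2^3: 5240 = 2^3·655; with 5979 mod 8 = 3, (2/5979) = -1; sign now -1; continue with (655/5979)
flip (655/5979) -> (5979/655): both odd, 655 mod 4 = 3, 5979 mod 4 = 3, so the flip contributes -1; sign now +1
(5979/655): 5979 mod 655 = 84, so (5979/655) = (84/655)
factor out 2^2: 84 = 2^2·21; with 655 mod 8 = 7, (2/655) = +1; sign now +1; continue with (21/655)
flip (21/655) -> (655/21): both odd, 21 mod 4 = 1, 655 mod 4 = 3, so the flip contributes +1; sign now +1
(655/21): 655 mod 21 = 4, so (655/21) = (4/21)
factor out 2^2: 4 = 2^2·1; with 21 mod 8 = 5, (2/21) = -1; sign now +1; continue with (1/21)
reached (1/21) = 1, so the symbol is +1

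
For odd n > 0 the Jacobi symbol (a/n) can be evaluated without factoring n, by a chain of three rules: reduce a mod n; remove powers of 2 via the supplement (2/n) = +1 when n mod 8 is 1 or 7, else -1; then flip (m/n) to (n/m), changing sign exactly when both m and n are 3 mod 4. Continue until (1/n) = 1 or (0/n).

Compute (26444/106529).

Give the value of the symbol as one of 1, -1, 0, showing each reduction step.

factor out 2^2: 26444 = 2^2·6611; with 106529 mod 8 = 1, (2/106529) = +1; sign now +1; continue with (6611/106529)
flip (6611/106529) -> (106529/6611): both odd, 6611 mod 4 = 3, 106529 mod 4 = 1, so the flip contributes +1; sign now +1
(106529/6611): 106529 mod 6611 = 753, so (106529/6611) = (753/6611)
flip (753/6611) -> (6611/753): both odd, 753 mod 4 = 1, 6611 mod 4 = 3, so the flip contributes +1; sign now +1
(6611/753): 6611 mod 753 = 587, so (6611/753) = (587/753)
flip (587/753) -> (753/587): both odd, 587 mod 4 = 3, 753 mod 4 = 1, so the flip contributes +1; sign now +1
(753/587): 753 mod 587 = 166, so (753/587) = (166/587)
factor out 2^1: 166 = 2^1·83; with 587 mod 8 = 3, (2/587) = -1; sign now -1; continue with (83/587)
flip (83/587) -> (587/83): both odd, 83 mod 4 = 3, 587 mod 4 = 3, so the flip contributes -1; sign now +1
(587/83): 587 mod 83 = 6, so (587/83) = (6/83)
factor out 2^1: 6 = 2^1·3; with 83 mod 8 = 3, (2/83) = -1; sign now -1; continue with (3/83)
flip (3/83) -> (83/3): both odd, 3 mod 4 = 3, 83 mod 4 = 3, so the flip contributes -1; sign now +1
(83/3): 83 mod 3 = 2, so (83/3) = (2/3)
factor out 2^1: 2 = 2^1·1; with 3 mod 8 = 3, (2/3) = -1; sign now -1; continue with (1/3)
reached (1/3) = 1, so the symbol is -1

-1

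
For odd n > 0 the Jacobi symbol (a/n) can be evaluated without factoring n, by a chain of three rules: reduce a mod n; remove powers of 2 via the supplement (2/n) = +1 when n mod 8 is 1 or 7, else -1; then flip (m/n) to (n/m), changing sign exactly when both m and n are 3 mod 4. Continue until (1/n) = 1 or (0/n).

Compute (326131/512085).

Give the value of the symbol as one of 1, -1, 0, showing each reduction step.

1

reciprocity: (326131/512085) = +1·(512085/326131) since 326131 mod 4 = 3, 512085 mod 4 = 1; sign now +1
(512085/326131) = (185954/326131)   [reduce mod 326131]
185954 = 2^1·92977; (2/326131) = -1 since 326131 mod 8 = 3, so (185954/326131) = (-1)^1·(92977/326131); sign now -1
reciprocity: (92977/326131) = +1·(326131/92977) since 92977 mod 4 = 1, 326131 mod 4 = 3; sign now -1
(326131/92977) = (47200/92977)   [reduce mod 92977]
47200 = 2^5·1475; (2/92977) = +1 since 92977 mod 8 = 1, so (47200/92977) = (+1)^5·(1475/92977); sign now -1
reciprocity: (1475/92977) = +1·(92977/1475) since 1475 mod 4 = 3, 92977 mod 4 = 1; sign now -1
(92977/1475) = (52/1475)   [reduce mod 1475]
52 = 2^2·13; (2/1475) = -1 since 1475 mod 8 = 3, so (52/1475) = (-1)^2·(13/1475); sign now -1
reciprocity: (13/1475) = +1·(1475/13) since 13 mod 4 = 1, 1475 mod 4 = 3; sign now -1
(1475/13) = (6/13)   [reduce mod 13]
6 = 2^1·3; (2/13) = -1 since 13 mod 8 = 5, so (6/13) = (-1)^1·(3/13); sign now +1
reciprocity: (3/13) = +1·(13/3) since 3 mod 4 = 3, 13 mod 4 = 1; sign now +1
(13/3) = (1/3)   [reduce mod 3]
(1/3) = 1; final value = sign = +1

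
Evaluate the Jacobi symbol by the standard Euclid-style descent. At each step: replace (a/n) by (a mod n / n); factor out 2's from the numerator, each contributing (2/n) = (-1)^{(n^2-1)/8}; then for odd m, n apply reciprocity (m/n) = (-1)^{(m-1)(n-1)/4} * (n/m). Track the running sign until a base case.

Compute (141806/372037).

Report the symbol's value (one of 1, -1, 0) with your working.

141806 = 2^1·70903; (2/372037) = -1 since 372037 mod 8 = 5, so (141806/372037) = (-1)^1·(70903/372037); sign now -1
reciprocity: (70903/372037) = +1·(372037/70903) since 70903 mod 4 = 3, 372037 mod 4 = 1; sign now -1
(372037/70903) = (17522/70903)   [reduce mod 70903]
17522 = 2^1·8761; (2/70903) = +1 since 70903 mod 8 = 7, so (17522/70903) = (+1)^1·(8761/70903); sign now -1
reciprocity: (8761/70903) = +1·(70903/8761) since 8761 mod 4 = 1, 70903 mod 4 = 3; sign now -1
(70903/8761) = (815/8761)   [reduce mod 8761]
reciprocity: (815/8761) = +1·(8761/815) since 815 mod 4 = 3, 8761 mod 4 = 1; sign now -1
(8761/815) = (611/815)   [reduce mod 815]
reciprocity: (611/815) = -1·(815/611) since 611 mod 4 = 3, 815 mod 4 = 3; sign now +1
(815/611) = (204/611)   [reduce mod 611]
204 = 2^2·51; (2/611) = -1 since 611 mod 8 = 3, so (204/611) = (-1)^2·(51/611); sign now +1
reciprocity: (51/611) = -1·(611/51) since 51 mod 4 = 3, 611 mod 4 = 3; sign now -1
(611/51) = (50/51)   [reduce mod 51]
50 = 2^1·25; (2/51) = -1 since 51 mod 8 = 3, so (50/51) = (-1)^1·(25/51); sign now +1
reciprocity: (25/51) = +1·(51/25) since 25 mod 4 = 1, 51 mod 4 = 3; sign now +1
(51/25) = (1/25)   [reduce mod 25]
(1/25) = 1; final value = sign = +1

1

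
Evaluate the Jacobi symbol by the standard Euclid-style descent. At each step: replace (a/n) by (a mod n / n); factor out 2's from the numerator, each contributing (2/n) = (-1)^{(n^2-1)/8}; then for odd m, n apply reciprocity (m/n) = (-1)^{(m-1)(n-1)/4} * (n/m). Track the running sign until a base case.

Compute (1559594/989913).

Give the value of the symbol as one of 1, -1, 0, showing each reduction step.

(1559594/989913): 1559594 mod 989913 = 569681, so (1559594/989913) = (569681/989913)
flip (569681/989913) -> (989913/569681): both odd, 569681 mod 4 = 1, 989913 mod 4 = 1, so the flip contributes +1; sign now +1
(989913/569681): 989913 mod 569681 = 420232, so (989913/569681) = (420232/569681)
factor out 2^3: 420232 = 2^3·52529; with 569681 mod 8 = 1, (2/569681) = +1; sign now +1; continue with (52529/569681)
flip (52529/569681) -> (569681/52529): both odd, 52529 mod 4 = 1, 569681 mod 4 = 1, so the flip contributes +1; sign now +1
(569681/52529): 569681 mod 52529 = 44391, so (569681/52529) = (44391/52529)
flip (44391/52529) -> (52529/44391): both odd, 44391 mod 4 = 3, 52529 mod 4 = 1, so the flip contributes +1; sign now +1
(52529/44391): 52529 mod 44391 = 8138, so (52529/44391) = (8138/44391)
factor out 2^1: 8138 = 2^1·4069; with 44391 mod 8 = 7, (2/44391) = +1; sign now +1; continue with (4069/44391)
flip (4069/44391) -> (44391/4069): both odd, 4069 mod 4 = 1, 44391 mod 4 = 3, so the flip contributes +1; sign now +1
(44391/4069): 44391 mod 4069 = 3701, so (44391/4069) = (3701/4069)
flip (3701/4069) -> (4069/3701): both odd, 3701 mod 4 = 1, 4069 mod 4 = 1, so the flip contributes +1; sign now +1
(4069/3701): 4069 mod 3701 = 368, so (4069/3701) = (368/3701)
factor out 2^4: 368 = 2^4·23; with 3701 mod 8 = 5, (2/3701) = -1; sign now +1; continue with (23/3701)
flip (23/3701) -> (3701/23): both odd, 23 mod 4 = 3, 3701 mod 4 = 1, so the flip contributes +1; sign now +1
(3701/23): 3701 mod 23 = 21, so (3701/23) = (21/23)
flip (21/23) -> (23/21): both odd, 21 mod 4 = 1, 23 mod 4 = 3, so the flip contributes +1; sign now +1
(23/21): 23 mod 21 = 2, so (23/21) = (2/21)
factor out 2^1: 2 = 2^1·1; with 21 mod 8 = 5, (2/21) = -1; sign now -1; continue with (1/21)
reached (1/21) = 1, so the symbol is -1

-1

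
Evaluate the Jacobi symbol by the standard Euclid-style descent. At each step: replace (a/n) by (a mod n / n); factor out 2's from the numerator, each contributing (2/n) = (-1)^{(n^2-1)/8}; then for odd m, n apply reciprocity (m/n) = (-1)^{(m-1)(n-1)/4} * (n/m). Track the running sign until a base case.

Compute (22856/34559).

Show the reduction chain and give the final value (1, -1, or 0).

22856 = 2^3·2857; (2/34559) = +1 since 34559 mod 8 = 7, so (22856/34559) = (+1)^3·(2857/34559); sign now +1
reciprocity: (2857/34559) = +1·(34559/2857) since 2857 mod 4 = 1, 34559 mod 4 = 3; sign now +1
(34559/2857) = (275/2857)   [reduce mod 2857]
reciprocity: (275/2857) = +1·(2857/275) since 275 mod 4 = 3, 2857 mod 4 = 1; sign now +1
(2857/275) = (107/275)   [reduce mod 275]
reciprocity: (107/275) = -1·(275/107) since 107 mod 4 = 3, 275 mod 4 = 3; sign now -1
(275/107) = (61/107)   [reduce mod 107]
reciprocity: (61/107) = +1·(107/61) since 61 mod 4 = 1, 107 mod 4 = 3; sign now -1
(107/61) = (46/61)   [reduce mod 61]
46 = 2^1·23; (2/61) = -1 since 61 mod 8 = 5, so (46/61) = (-1)^1·(23/61); sign now +1
reciprocity: (23/61) = +1·(61/23) since 23 mod 4 = 3, 61 mod 4 = 1; sign now +1
(61/23) = (15/23)   [reduce mod 23]
reciprocity: (15/23) = -1·(23/15) since 15 mod 4 = 3, 23 mod 4 = 3; sign now -1
(23/15) = (8/15)   [reduce mod 15]
8 = 2^3·1; (2/15) = +1 since 15 mod 8 = 7, so (8/15) = (+1)^3·(1/15); sign now -1
(1/15) = 1; final value = sign = -1

-1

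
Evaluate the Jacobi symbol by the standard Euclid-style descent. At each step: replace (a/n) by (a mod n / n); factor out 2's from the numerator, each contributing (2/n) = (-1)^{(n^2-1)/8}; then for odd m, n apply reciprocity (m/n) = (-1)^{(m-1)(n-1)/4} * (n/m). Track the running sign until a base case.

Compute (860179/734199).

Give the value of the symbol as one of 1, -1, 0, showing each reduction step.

-1

(860179/734199) = (125980/734199)   [reduce mod 734199]
125980 = 2^2·31495; (2/734199) = +1 since 734199 mod 8 = 7, so (125980/734199) = (+1)^2·(31495/734199); sign now +1
reciprocity: (31495/734199) = -1·(734199/31495) since 31495 mod 4 = 3, 734199 mod 4 = 3; sign now -1
(734199/31495) = (9814/31495)   [reduce mod 31495]
9814 = 2^1·4907; (2/31495) = +1 since 31495 mod 8 = 7, so (9814/31495) = (+1)^1·(4907/31495); sign now -1
reciprocity: (4907/31495) = -1·(31495/4907) since 4907 mod 4 = 3, 31495 mod 4 = 3; sign now +1
(31495/4907) = (2053/4907)   [reduce mod 4907]
reciprocity: (2053/4907) = +1·(4907/2053) since 2053 mod 4 = 1, 4907 mod 4 = 3; sign now +1
(4907/2053) = (801/2053)   [reduce mod 2053]
reciprocity: (801/2053) = +1·(2053/801) since 801 mod 4 = 1, 2053 mod 4 = 1; sign now +1
(2053/801) = (451/801)   [reduce mod 801]
reciprocity: (451/801) = +1·(801/451) since 451 mod 4 = 3, 801 mod 4 = 1; sign now +1
(801/451) = (350/451)   [reduce mod 451]
350 = 2^1·175; (2/451) = -1 since 451 mod 8 = 3, so (350/451) = (-1)^1·(175/451); sign now -1
reciprocity: (175/451) = -1·(451/175) since 175 mod 4 = 3, 451 mod 4 = 3; sign now +1
(451/175) = (101/175)   [reduce mod 175]
reciprocity: (101/175) = +1·(175/101) since 101 mod 4 = 1, 175 mod 4 = 3; sign now +1
(175/101) = (74/101)   [reduce mod 101]
74 = 2^1·37; (2/101) = -1 since 101 mod 8 = 5, so (74/101) = (-1)^1·(37/101); sign now -1
reciprocity: (37/101) = +1·(101/37) since 37 mod 4 = 1, 101 mod 4 = 1; sign now -1
(101/37) = (27/37)   [reduce mod 37]
reciprocity: (27/37) = +1·(37/27) since 27 mod 4 = 3, 37 mod 4 = 1; sign now -1
(37/27) = (10/27)   [reduce mod 27]
10 = 2^1·5; (2/27) = -1 since 27 mod 8 = 3, so (10/27) = (-1)^1·(5/27); sign now +1
reciprocity: (5/27) = +1·(27/5) since 5 mod 4 = 1, 27 mod 4 = 3; sign now +1
(27/5) = (2/5)   [reduce mod 5]
2 = 2^1·1; (2/5) = -1 since 5 mod 8 = 5, so (2/5) = (-1)^1·(1/5); sign now -1
(1/5) = 1; final value = sign = -1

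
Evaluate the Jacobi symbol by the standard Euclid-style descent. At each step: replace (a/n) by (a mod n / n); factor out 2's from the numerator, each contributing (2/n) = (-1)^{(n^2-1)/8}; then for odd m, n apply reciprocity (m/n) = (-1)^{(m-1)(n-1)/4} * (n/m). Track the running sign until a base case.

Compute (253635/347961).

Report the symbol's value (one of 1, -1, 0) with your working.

0

flip (253635/347961) -> (347961/253635): both odd, 253635 mod 4 = 3, 347961 mod 4 = 1, so the flip contributes +1; sign now +1
(347961/253635): 347961 mod 253635 = 94326, so (347961/253635) = (94326/253635)
factor out 2^1: 94326 = 2^1·47163; with 253635 mod 8 = 3, (2/253635) = -1; sign now -1; continue with (47163/253635)
flip (47163/253635) -> (253635/47163): both odd, 47163 mod 4 = 3, 253635 mod 4 = 3, so the flip contributes -1; sign now +1
(253635/47163): 253635 mod 47163 = 17820, so (253635/47163) = (17820/47163)
factor out 2^2: 17820 = 2^2·4455; with 47163 mod 8 = 3, (2/47163) = -1; sign now +1; continue with (4455/47163)
flip (4455/47163) -> (47163/4455): both odd, 4455 mod 4 = 3, 47163 mod 4 = 3, so the flip contributes -1; sign now -1
(47163/4455): 47163 mod 4455 = 2613, so (47163/4455) = (2613/4455)
flip (2613/4455) -> (4455/2613): both odd, 2613 mod 4 = 1, 4455 mod 4 = 3, so the flip contributes +1; sign now -1
(4455/2613): 4455 mod 2613 = 1842, so (4455/2613) = (1842/2613)
factor out 2^1: 1842 = 2^1·921; with 2613 mod 8 = 5, (2/2613) = -1; sign now +1; continue with (921/2613)
flip (921/2613) -> (2613/921): both odd, 921 mod 4 = 1, 2613 mod 4 = 1, so the flip contributes +1; sign now +1
(2613/921): 2613 mod 921 = 771, so (2613/921) = (771/921)
flip (771/921) -> (921/771): both odd, 771 mod 4 = 3, 921 mod 4 = 1, so the flip contributes +1; sign now +1
(921/771): 921 mod 771 = 150, so (921/771) = (150/771)
factor out 2^1: 150 = 2^1·75; with 771 mod 8 = 3, (2/771) = -1; sign now -1; continue with (75/771)
flip (75/771) -> (771/75): both odd, 75 mod 4 = 3, 771 mod 4 = 3, so the flip contributes -1; sign now +1
(771/75): 771 mod 75 = 21, so (771/75) = (21/75)
flip (21/75) -> (75/21): both odd, 21 mod 4 = 1, 75 mod 4 = 3, so the flip contributes +1; sign now +1
(75/21): 75 mod 21 = 12, so (75/21) = (12/21)
factor out 2^2: 12 = 2^2·3; with 21 mod 8 = 5, (2/21) = -1; sign now +1; continue with (3/21)
flip (3/21) -> (21/3): both odd, 3 mod 4 = 3, 21 mod 4 = 1, so the flip contributes +1; sign now +1
(21/3): 21 mod 3 = 0, so (21/3) = (0/3)
reached (0/3); gcd(a, n) > 1, so (0/3) = 0 and the symbol is 0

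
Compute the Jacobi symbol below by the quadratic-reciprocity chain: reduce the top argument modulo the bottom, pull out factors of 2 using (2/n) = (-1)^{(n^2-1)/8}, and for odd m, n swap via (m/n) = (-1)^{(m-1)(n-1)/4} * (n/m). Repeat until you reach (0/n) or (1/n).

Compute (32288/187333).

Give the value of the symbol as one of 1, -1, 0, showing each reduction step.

factor out 2^5: 32288 = 2^5·1009; with 187333 mod 8 = 5, (2/187333) = -1; sign now -1; continue with (1009/187333)
flip (1009/187333) -> (187333/1009): both odd, 1009 mod 4 = 1, 187333 mod 4 = 1, so the flip contributes +1; sign now -1
(187333/1009): 187333 mod 1009 = 668, so (187333/1009) = (668/1009)
factor out 2^2: 668 = 2^2·167; with 1009 mod 8 = 1, (2/1009) = +1; sign now -1; continue with (167/1009)
flip (167/1009) -> (1009/167): both odd, 167 mod 4 = 3, 1009 mod 4 = 1, so the flip contributes +1; sign now -1
(1009/167): 1009 mod 167 = 7, so (1009/167) = (7/167)
flip (7/167) -> (167/7): both odd, 7 mod 4 = 3, 167 mod 4 = 3, so the flip contributes -1; sign now +1
(167/7): 167 mod 7 = 6, so (167/7) = (6/7)
factor out 2^1: 6 = 2^1·3; with 7 mod 8 = 7, (2/7) = +1; sign now +1; continue with (3/7)
flip (3/7) -> (7/3): both odd, 3 mod 4 = 3, 7 mod 4 = 3, so the flip contributes -1; sign now -1
(7/3): 7 mod 3 = 1, so (7/3) = (1/3)
reached (1/3) = 1, so the symbol is -1

-1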